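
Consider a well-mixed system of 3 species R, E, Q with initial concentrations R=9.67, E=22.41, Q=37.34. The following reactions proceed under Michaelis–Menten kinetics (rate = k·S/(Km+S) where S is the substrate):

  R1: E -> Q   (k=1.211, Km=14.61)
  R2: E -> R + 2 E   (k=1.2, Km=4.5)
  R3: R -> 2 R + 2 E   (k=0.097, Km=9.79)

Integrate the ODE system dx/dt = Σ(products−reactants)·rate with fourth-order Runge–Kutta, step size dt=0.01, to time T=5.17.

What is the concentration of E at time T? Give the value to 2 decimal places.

E at T = 24.32

RK4 with dt=0.01: 517 steps to T=5.17. Trajectory (selected grid times):
t=0.00: R=9.67 E=22.41 Q=37.34
t=0.57: R=10.27 E=22.62 Q=37.76
t=1.15: R=10.88 E=22.83 Q=38.19
t=1.72: R=11.48 E=23.04 Q=38.61
t=2.30: R=12.09 E=23.25 Q=39.04
t=2.87: R=12.70 E=23.46 Q=39.46
t=3.45: R=13.31 E=23.68 Q=39.90
t=4.02: R=13.92 E=23.89 Q=40.32
t=4.60: R=14.54 E=24.11 Q=40.76
t=5.17: R=15.15 E=24.32 Q=41.19
Read off E at T=5.17: 24.32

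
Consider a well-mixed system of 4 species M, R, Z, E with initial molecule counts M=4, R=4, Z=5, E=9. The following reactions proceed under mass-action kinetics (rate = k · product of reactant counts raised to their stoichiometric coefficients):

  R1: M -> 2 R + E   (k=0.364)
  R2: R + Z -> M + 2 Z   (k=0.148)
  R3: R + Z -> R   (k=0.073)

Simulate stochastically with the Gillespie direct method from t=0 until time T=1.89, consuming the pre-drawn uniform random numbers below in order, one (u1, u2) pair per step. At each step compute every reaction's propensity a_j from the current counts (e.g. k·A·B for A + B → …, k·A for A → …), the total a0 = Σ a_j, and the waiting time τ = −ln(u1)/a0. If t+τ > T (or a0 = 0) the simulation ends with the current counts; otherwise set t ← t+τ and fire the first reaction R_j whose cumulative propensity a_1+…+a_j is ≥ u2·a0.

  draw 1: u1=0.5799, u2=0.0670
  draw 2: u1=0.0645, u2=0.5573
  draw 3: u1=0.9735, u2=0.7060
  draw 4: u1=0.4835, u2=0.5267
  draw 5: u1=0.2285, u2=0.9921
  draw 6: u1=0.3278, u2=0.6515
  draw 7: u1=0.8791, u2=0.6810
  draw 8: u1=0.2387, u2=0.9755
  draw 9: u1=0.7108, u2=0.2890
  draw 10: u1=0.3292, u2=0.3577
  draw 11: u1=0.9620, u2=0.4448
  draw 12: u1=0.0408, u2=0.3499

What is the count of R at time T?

t=0.000: M=4 R=4 Z=5 E=9
Draw 1: a1=1.456, a2=2.960, a3=1.460, a0=5.876; τ=−ln(0.5799)/5.876=0.093 → t=0.093; u2·a0=0.0670·5.876=0.394 ≤ a1=1.456 → R1 fires; M=3 R=6 Z=5 E=10
Draw 2: a1=1.092, a2=4.440, a3=2.190, a0=7.722; τ=−ln(0.0645)/7.722=0.355 → t=0.448; u2·a0=0.5573·7.722=4.303; a1=1.092 < 4.303 ≤ a1+a2=5.532 → R2 fires; M=4 R=5 Z=6 E=10
Draw 3: a1=1.456, a2=4.440, a3=2.190, a0=8.086; τ=−ln(0.9735)/8.086=0.003 → t=0.451; u2·a0=0.7060·8.086=5.709; a1=1.456 < 5.709 ≤ a1+a2=5.896 → R2 fires; M=5 R=4 Z=7 E=10
Draw 4: a1=1.820, a2=4.144, a3=2.044, a0=8.008; τ=−ln(0.4835)/8.008=0.091 → t=0.542; u2·a0=0.5267·8.008=4.218; a1=1.820 < 4.218 ≤ a1+a2=5.964 → R2 fires; M=6 R=3 Z=8 E=10
Draw 5: a1=2.184, a2=3.552, a3=1.752, a0=7.488; τ=−ln(0.2285)/7.488=0.197 → t=0.739; u2·a0=0.9921·7.488=7.429; a1+a2=5.736 < 7.429 ≤ a1+…+a3=7.488 → R3 fires; M=6 R=3 Z=7 E=10
Draw 6: a1=2.184, a2=3.108, a3=1.533, a0=6.825; τ=−ln(0.3278)/6.825=0.163 → t=0.902; u2·a0=0.6515·6.825=4.446; a1=2.184 < 4.446 ≤ a1+a2=5.292 → R2 fires; M=7 R=2 Z=8 E=10
Draw 7: a1=2.548, a2=2.368, a3=1.168, a0=6.084; τ=−ln(0.8791)/6.084=0.021 → t=0.924; u2·a0=0.6810·6.084=4.143; a1=2.548 < 4.143 ≤ a1+a2=4.916 → R2 fires; M=8 R=1 Z=9 E=10
Draw 8: a1=2.912, a2=1.332, a3=0.657, a0=4.901; τ=−ln(0.2387)/4.901=0.292 → t=1.216; u2·a0=0.9755·4.901=4.781; a1+a2=4.244 < 4.781 ≤ a1+…+a3=4.901 → R3 fires; M=8 R=1 Z=8 E=10
Draw 9: a1=2.912, a2=1.184, a3=0.584, a0=4.680; τ=−ln(0.7108)/4.680=0.073 → t=1.289; u2·a0=0.2890·4.680=1.353 ≤ a1=2.912 → R1 fires; M=7 R=3 Z=8 E=11
Draw 10: a1=2.548, a2=3.552, a3=1.752, a0=7.852; τ=−ln(0.3292)/7.852=0.142 → t=1.430; u2·a0=0.3577·7.852=2.809; a1=2.548 < 2.809 ≤ a1+a2=6.100 → R2 fires; M=8 R=2 Z=9 E=11
Draw 11: a1=2.912, a2=2.664, a3=1.314, a0=6.890; τ=−ln(0.9620)/6.890=0.006 → t=1.436; u2·a0=0.4448·6.890=3.065; a1=2.912 < 3.065 ≤ a1+a2=5.576 → R2 fires; M=9 R=1 Z=10 E=11
Draw 12: a1=3.276, a2=1.480, a3=0.730, a0=5.486; τ=−ln(0.0408)/5.486=0.583 → t=2.019 > T=1.89: stop.
Read off R at T=1.89: 1

R at T = 1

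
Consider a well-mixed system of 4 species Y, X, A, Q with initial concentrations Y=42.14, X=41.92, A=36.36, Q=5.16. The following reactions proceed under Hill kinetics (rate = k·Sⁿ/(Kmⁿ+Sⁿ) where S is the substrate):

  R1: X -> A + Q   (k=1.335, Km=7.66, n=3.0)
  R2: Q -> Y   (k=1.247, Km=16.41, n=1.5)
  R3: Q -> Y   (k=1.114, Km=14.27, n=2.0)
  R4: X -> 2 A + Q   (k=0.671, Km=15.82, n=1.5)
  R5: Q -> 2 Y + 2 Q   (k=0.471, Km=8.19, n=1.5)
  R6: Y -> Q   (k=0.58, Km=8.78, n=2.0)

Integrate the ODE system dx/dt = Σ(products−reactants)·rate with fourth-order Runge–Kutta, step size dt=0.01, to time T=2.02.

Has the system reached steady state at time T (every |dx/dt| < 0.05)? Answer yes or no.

RK4 with dt=0.01: 202 steps to T=2.02. Trajectory (selected grid times):
t=0.00: Y=42.14 X=41.92 A=36.36 Q=5.16
t=0.22: Y=42.16 X=41.51 A=36.89 Q=5.66
t=0.45: Y=42.21 X=41.08 A=37.45 Q=6.17
t=0.67: Y=42.26 X=40.67 A=37.98 Q=6.65
t=0.90: Y=42.34 X=40.24 A=38.53 Q=7.14
t=1.12: Y=42.43 X=39.83 A=39.06 Q=7.61
t=1.35: Y=42.54 X=39.40 A=39.61 Q=8.08
t=1.57: Y=42.65 X=38.99 A=40.13 Q=8.53
t=1.80: Y=42.79 X=38.56 A=40.68 Q=8.99
t=2.02: Y=42.93 X=38.16 A=41.21 Q=9.43
Rates at T: R1=1.3243, R2=0.3783, R3=0.3385, R4=0.5296, R5=0.2603, R6=0.5567
dx/dt at T (Σ net stoichiometry × rate): Y=+0.6805, X=-1.8539, A=+2.3835, Q=+1.9541
Largest |dx/dt| is |+2.3835| (A) ≥ 0.05 → not steady.

Steady state at T: no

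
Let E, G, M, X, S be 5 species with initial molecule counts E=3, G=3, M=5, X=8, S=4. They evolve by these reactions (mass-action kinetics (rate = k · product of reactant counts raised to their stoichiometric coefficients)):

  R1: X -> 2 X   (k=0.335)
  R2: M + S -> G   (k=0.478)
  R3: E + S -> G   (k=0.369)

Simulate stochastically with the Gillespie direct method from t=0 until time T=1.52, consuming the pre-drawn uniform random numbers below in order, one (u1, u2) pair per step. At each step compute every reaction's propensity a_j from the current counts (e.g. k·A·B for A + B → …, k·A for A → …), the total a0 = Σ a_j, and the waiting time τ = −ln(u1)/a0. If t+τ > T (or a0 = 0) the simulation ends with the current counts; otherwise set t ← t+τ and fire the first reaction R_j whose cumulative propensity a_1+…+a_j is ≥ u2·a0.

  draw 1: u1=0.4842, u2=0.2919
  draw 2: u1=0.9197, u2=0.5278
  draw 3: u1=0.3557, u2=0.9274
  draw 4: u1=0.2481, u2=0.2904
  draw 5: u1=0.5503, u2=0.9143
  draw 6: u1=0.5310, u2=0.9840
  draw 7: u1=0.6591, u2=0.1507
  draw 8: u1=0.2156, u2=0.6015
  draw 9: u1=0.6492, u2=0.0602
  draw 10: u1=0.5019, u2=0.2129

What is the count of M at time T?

M at T = 3

t=0.000: E=3 G=3 M=5 X=8 S=4
Draw 1: a1=2.680, a2=9.560, a3=4.428, a0=16.668; τ=−ln(0.4842)/16.668=0.044 → t=0.044; u2·a0=0.2919·16.668=4.865; a1=2.680 < 4.865 ≤ a1+a2=12.240 → R2 fires; E=3 G=4 M=4 X=8 S=3
Draw 2: a1=2.680, a2=5.736, a3=3.321, a0=11.737; τ=−ln(0.9197)/11.737=0.007 → t=0.051; u2·a0=0.5278·11.737=6.195; a1=2.680 < 6.195 ≤ a1+a2=8.416 → R2 fires; E=3 G=5 M=3 X=8 S=2
Draw 3: a1=2.680, a2=2.868, a3=2.214, a0=7.762; τ=−ln(0.3557)/7.762=0.133 → t=0.184; u2·a0=0.9274·7.762=7.198; a1+a2=5.548 < 7.198 ≤ a1+…+a3=7.762 → R3 fires; E=2 G=6 M=3 X=8 S=1
Draw 4: a1=2.680, a2=1.434, a3=0.738, a0=4.852; τ=−ln(0.2481)/4.852=0.287 → t=0.471; u2·a0=0.2904·4.852=1.409 ≤ a1=2.680 → R1 fires; E=2 G=6 M=3 X=9 S=1
Draw 5: a1=3.015, a2=1.434, a3=0.738, a0=5.187; τ=−ln(0.5503)/5.187=0.115 → t=0.586; u2·a0=0.9143·5.187=4.742; a1+a2=4.449 < 4.742 ≤ a1+…+a3=5.187 → R3 fires; E=1 G=7 M=3 X=9 S=0
Draw 6: a1=3.015, a2=0.000, a3=0.000, a0=3.015; τ=−ln(0.5310)/3.015=0.210 → t=0.796; u2·a0=0.9840·3.015=2.967 ≤ a1=3.015 → R1 fires; E=1 G=7 M=3 X=10 S=0
Draw 7: a1=3.350, a2=0.000, a3=0.000, a0=3.350; τ=−ln(0.6591)/3.350=0.124 → t=0.921; u2·a0=0.1507·3.350=0.505 ≤ a1=3.350 → R1 fires; E=1 G=7 M=3 X=11 S=0
Draw 8: a1=3.685, a2=0.000, a3=0.000, a0=3.685; τ=−ln(0.2156)/3.685=0.416 → t=1.337; u2·a0=0.6015·3.685=2.217 ≤ a1=3.685 → R1 fires; E=1 G=7 M=3 X=12 S=0
Draw 9: a1=4.020, a2=0.000, a3=0.000, a0=4.020; τ=−ln(0.6492)/4.020=0.107 → t=1.444; u2·a0=0.0602·4.020=0.242 ≤ a1=4.020 → R1 fires; E=1 G=7 M=3 X=13 S=0
Draw 10: a1=4.355, a2=0.000, a3=0.000, a0=4.355; τ=−ln(0.5019)/4.355=0.158 → t=1.603 > T=1.52: stop.
Read off M at T=1.52: 3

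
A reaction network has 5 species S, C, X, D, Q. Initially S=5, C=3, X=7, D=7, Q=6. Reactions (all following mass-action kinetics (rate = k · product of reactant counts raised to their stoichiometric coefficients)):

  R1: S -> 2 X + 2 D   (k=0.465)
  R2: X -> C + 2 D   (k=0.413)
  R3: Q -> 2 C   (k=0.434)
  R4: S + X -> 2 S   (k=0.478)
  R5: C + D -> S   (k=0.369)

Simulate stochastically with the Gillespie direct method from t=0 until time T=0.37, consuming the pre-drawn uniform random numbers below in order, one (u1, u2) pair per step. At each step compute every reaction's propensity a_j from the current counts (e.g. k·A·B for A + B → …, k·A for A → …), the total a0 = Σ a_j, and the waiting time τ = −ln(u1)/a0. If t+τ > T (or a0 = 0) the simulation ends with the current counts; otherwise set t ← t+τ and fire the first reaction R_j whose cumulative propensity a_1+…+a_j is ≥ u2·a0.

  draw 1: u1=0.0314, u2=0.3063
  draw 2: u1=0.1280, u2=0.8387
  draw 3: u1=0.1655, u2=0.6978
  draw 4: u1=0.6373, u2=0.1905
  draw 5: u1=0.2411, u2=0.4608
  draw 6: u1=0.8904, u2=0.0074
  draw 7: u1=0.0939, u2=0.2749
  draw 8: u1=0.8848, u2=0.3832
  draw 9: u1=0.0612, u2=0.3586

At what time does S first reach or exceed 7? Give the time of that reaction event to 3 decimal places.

t=0.000: S=5 C=3 X=7 D=7 Q=6
Draw 1: a1=2.325, a2=2.891, a3=2.604, a4=16.730, a5=7.749, a0=32.299; τ=−ln(0.0314)/32.299=0.107 → t=0.107; u2·a0=0.3063·32.299=9.893; a1+…+a3=7.820 < 9.893 ≤ a1+…+a4=24.550 → R4 fires; S=6 C=3 X=6 D=7 Q=6
Draw 2: a1=2.790, a2=2.478, a3=2.604, a4=17.208, a5=7.749, a0=32.829; τ=−ln(0.1280)/32.829=0.063 → t=0.170; u2·a0=0.8387·32.829=27.534; a1+…+a4=25.080 < 27.534 ≤ a1+…+a5=32.829 → R5 fires; S=7 C=2 X=6 D=6 Q=6
Draw 3: a1=3.255, a2=2.478, a3=2.604, a4=20.076, a5=4.428, a0=32.841; τ=−ln(0.1655)/32.841=0.055 → t=0.225; u2·a0=0.6978·32.841=22.916; a1+…+a3=8.337 < 22.916 ≤ a1+…+a4=28.413 → R4 fires; S=8 C=2 X=5 D=6 Q=6
Draw 4: a1=3.720, a2=2.065, a3=2.604, a4=19.120, a5=4.428, a0=31.937; τ=−ln(0.6373)/31.937=0.014 → t=0.239; u2·a0=0.1905·31.937=6.084; a1+a2=5.785 < 6.084 ≤ a1+…+a3=8.389 → R3 fires; S=8 C=4 X=5 D=6 Q=5
Draw 5: a1=3.720, a2=2.065, a3=2.170, a4=19.120, a5=8.856, a0=35.931; τ=−ln(0.2411)/35.931=0.040 → t=0.278; u2·a0=0.4608·35.931=16.557; a1+…+a3=7.955 < 16.557 ≤ a1+…+a4=27.075 → R4 fires; S=9 C=4 X=4 D=6 Q=5
Draw 6: a1=4.185, a2=1.652, a3=2.170, a4=17.208, a5=8.856, a0=34.071; τ=−ln(0.8904)/34.071=0.003 → t=0.282; u2·a0=0.0074·34.071=0.252 ≤ a1=4.185 → R1 fires; S=8 C=4 X=6 D=8 Q=5
Draw 7: a1=3.720, a2=2.478, a3=2.170, a4=22.944, a5=11.808, a0=43.120; τ=−ln(0.0939)/43.120=0.055 → t=0.337; u2·a0=0.2749·43.120=11.854; a1+…+a3=8.368 < 11.854 ≤ a1+…+a4=31.312 → R4 fires; S=9 C=4 X=5 D=8 Q=5
Draw 8: a1=4.185, a2=2.065, a3=2.170, a4=21.510, a5=11.808, a0=41.738; τ=−ln(0.8848)/41.738=0.003 → t=0.339; u2·a0=0.3832·41.738=15.994; a1+…+a3=8.420 < 15.994 ≤ a1+…+a4=29.930 → R4 fires; S=10 C=4 X=4 D=8 Q=5
Draw 9: a1=4.650, a2=1.652, a3=2.170, a4=19.120, a5=11.808, a0=39.400; τ=−ln(0.0612)/39.400=0.071 → t=0.410 > T=0.37: stop.
S first becomes ≥ 7 when it reaches 7 at the event at t=0.170.

Threshold first reached at t = 0.170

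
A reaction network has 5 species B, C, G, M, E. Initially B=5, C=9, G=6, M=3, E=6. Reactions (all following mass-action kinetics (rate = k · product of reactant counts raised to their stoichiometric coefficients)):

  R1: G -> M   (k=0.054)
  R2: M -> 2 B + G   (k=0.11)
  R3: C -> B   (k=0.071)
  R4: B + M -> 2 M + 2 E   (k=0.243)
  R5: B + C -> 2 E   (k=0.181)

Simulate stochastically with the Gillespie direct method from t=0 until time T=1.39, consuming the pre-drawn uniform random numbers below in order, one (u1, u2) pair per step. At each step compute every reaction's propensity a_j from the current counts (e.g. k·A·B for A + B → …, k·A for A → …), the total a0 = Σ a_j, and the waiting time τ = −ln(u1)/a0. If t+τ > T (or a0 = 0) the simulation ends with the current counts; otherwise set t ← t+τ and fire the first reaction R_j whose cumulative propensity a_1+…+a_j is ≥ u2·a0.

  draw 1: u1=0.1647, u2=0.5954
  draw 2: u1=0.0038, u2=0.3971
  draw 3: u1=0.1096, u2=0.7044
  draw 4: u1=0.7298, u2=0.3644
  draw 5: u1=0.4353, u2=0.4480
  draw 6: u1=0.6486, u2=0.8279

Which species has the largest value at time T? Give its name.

t=0.000: B=5 C=9 G=6 M=3 E=6
Draw 1: a1=0.324, a2=0.330, a3=0.639, a4=3.645, a5=8.145, a0=13.083; τ=−ln(0.1647)/13.083=0.138 → t=0.138; u2·a0=0.5954·13.083=7.790; a1+…+a4=4.938 < 7.790 ≤ a1+…+a5=13.083 → R5 fires; B=4 C=8 G=6 M=3 E=8
Draw 2: a1=0.324, a2=0.330, a3=0.568, a4=2.916, a5=5.792, a0=9.930; τ=−ln(0.0038)/9.930=0.561 → t=0.699; u2·a0=0.3971·9.930=3.943; a1+…+a3=1.222 < 3.943 ≤ a1+…+a4=4.138 → R4 fires; B=3 C=8 G=6 M=4 E=10
Draw 3: a1=0.324, a2=0.440, a3=0.568, a4=2.916, a5=4.344, a0=8.592; τ=−ln(0.1096)/8.592=0.257 → t=0.956; u2·a0=0.7044·8.592=6.052; a1+…+a4=4.248 < 6.052 ≤ a1+…+a5=8.592 → R5 fires; B=2 C=7 G=6 M=4 E=12
Draw 4: a1=0.324, a2=0.440, a3=0.497, a4=1.944, a5=2.534, a0=5.739; τ=−ln(0.7298)/5.739=0.055 → t=1.011; u2·a0=0.3644·5.739=2.091; a1+…+a3=1.261 < 2.091 ≤ a1+…+a4=3.205 → R4 fires; B=1 C=7 G=6 M=5 E=14
Draw 5: a1=0.324, a2=0.550, a3=0.497, a4=1.215, a5=1.267, a0=3.853; τ=−ln(0.4353)/3.853=0.216 → t=1.227; u2·a0=0.4480·3.853=1.726; a1+…+a3=1.371 < 1.726 ≤ a1+…+a4=2.586 → R4 fires; B=0 C=7 G=6 M=6 E=16
Draw 6: a1=0.324, a2=0.660, a3=0.497, a4=0.000, a5=0.000, a0=1.481; τ=−ln(0.6486)/1.481=0.292 → t=1.519 > T=1.39: stop.
At T=1.39: B=0 C=7 G=6 M=6 E=16; the largest is E.

Dominant species at T: E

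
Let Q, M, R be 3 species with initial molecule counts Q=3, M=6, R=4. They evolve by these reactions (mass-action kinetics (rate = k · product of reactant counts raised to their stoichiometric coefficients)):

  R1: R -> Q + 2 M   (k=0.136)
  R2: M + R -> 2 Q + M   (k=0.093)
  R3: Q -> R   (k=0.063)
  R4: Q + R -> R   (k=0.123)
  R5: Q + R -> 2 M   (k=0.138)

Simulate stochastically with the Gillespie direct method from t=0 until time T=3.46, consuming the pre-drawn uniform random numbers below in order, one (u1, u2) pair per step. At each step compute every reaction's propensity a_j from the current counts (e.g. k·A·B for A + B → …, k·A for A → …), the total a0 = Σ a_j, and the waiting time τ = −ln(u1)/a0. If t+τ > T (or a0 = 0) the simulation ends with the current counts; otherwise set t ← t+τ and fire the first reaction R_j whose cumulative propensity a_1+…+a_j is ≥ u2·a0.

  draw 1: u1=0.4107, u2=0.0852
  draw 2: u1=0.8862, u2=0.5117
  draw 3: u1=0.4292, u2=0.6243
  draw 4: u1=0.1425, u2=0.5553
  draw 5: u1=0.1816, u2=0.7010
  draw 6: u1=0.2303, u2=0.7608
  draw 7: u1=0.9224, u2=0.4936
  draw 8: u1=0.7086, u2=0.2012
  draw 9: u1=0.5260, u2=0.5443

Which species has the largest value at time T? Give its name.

Dominant species at T: M

t=0.000: Q=3 M=6 R=4
Draw 1: a1=0.544, a2=2.232, a3=0.189, a4=1.476, a5=1.656, a0=6.097; τ=−ln(0.4107)/6.097=0.146 → t=0.146; u2·a0=0.0852·6.097=0.519 ≤ a1=0.544 → R1 fires; Q=4 M=8 R=3
Draw 2: a1=0.408, a2=2.232, a3=0.252, a4=1.476, a5=1.656, a0=6.024; τ=−ln(0.8862)/6.024=0.020 → t=0.166; u2·a0=0.5117·6.024=3.082; a1+…+a3=2.892 < 3.082 ≤ a1+…+a4=4.368 → R4 fires; Q=3 M=8 R=3
Draw 3: a1=0.408, a2=2.232, a3=0.189, a4=1.107, a5=1.242, a0=5.178; τ=−ln(0.4292)/5.178=0.163 → t=0.329; u2·a0=0.6243·5.178=3.233; a1+…+a3=2.829 < 3.233 ≤ a1+…+a4=3.936 → R4 fires; Q=2 M=8 R=3
Draw 4: a1=0.408, a2=2.232, a3=0.126, a4=0.738, a5=0.828, a0=4.332; τ=−ln(0.1425)/4.332=0.450 → t=0.779; u2·a0=0.5553·4.332=2.406; a1=0.408 < 2.406 ≤ a1+a2=2.640 → R2 fires; Q=4 M=8 R=2
Draw 5: a1=0.272, a2=1.488, a3=0.252, a4=0.984, a5=1.104, a0=4.100; τ=−ln(0.1816)/4.100=0.416 → t=1.195; u2·a0=0.7010·4.100=2.874; a1+…+a3=2.012 < 2.874 ≤ a1+…+a4=2.996 → R4 fires; Q=3 M=8 R=2
Draw 6: a1=0.272, a2=1.488, a3=0.189, a4=0.738, a5=0.828, a0=3.515; τ=−ln(0.2303)/3.515=0.418 → t=1.613; u2·a0=0.7608·3.515=2.674; a1+…+a3=1.949 < 2.674 ≤ a1+…+a4=2.687 → R4 fires; Q=2 M=8 R=2
Draw 7: a1=0.272, a2=1.488, a3=0.126, a4=0.492, a5=0.552, a0=2.930; τ=−ln(0.9224)/2.930=0.028 → t=1.641; u2·a0=0.4936·2.930=1.446; a1=0.272 < 1.446 ≤ a1+a2=1.760 → R2 fires; Q=4 M=8 R=1
Draw 8: a1=0.136, a2=0.744, a3=0.252, a4=0.492, a5=0.552, a0=2.176; τ=−ln(0.7086)/2.176=0.158 → t=1.799; u2·a0=0.2012·2.176=0.438; a1=0.136 < 0.438 ≤ a1+a2=0.880 → R2 fires; Q=6 M=8 R=0
Draw 9: a1=0.000, a2=0.000, a3=0.378, a4=0.000, a5=0.000, a0=0.378; τ=−ln(0.5260)/0.378=1.700 → t=3.498 > T=3.46: stop.
At T=3.46: Q=6 M=8 R=0; the largest is M.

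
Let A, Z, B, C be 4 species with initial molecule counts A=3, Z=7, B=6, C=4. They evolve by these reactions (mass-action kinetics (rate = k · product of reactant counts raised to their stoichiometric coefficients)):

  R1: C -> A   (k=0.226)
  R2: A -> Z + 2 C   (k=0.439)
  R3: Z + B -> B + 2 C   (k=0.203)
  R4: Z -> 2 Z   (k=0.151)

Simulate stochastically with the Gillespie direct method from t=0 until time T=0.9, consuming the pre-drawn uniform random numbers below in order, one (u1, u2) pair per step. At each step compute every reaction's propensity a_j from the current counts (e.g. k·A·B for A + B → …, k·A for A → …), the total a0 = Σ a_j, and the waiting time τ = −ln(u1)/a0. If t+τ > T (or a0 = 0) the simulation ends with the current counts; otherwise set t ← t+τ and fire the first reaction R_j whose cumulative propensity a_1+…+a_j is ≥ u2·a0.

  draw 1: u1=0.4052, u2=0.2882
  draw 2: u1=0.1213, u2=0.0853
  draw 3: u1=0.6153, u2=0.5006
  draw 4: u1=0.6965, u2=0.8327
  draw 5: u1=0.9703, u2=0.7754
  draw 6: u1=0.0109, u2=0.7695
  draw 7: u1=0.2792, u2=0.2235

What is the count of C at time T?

t=0.000: A=3 Z=7 B=6 C=4
Draw 1: a1=0.904, a2=1.317, a3=8.526, a4=1.057, a0=11.804; τ=−ln(0.4052)/11.804=0.077 → t=0.077; u2·a0=0.2882·11.804=3.402; a1+a2=2.221 < 3.402 ≤ a1+…+a3=10.747 → R3 fires; A=3 Z=6 B=6 C=6
Draw 2: a1=1.356, a2=1.317, a3=7.308, a4=0.906, a0=10.887; τ=−ln(0.1213)/10.887=0.194 → t=0.270; u2·a0=0.0853·10.887=0.929 ≤ a1=1.356 → R1 fires; A=4 Z=6 B=6 C=5
Draw 3: a1=1.130, a2=1.756, a3=7.308, a4=0.906, a0=11.100; τ=−ln(0.6153)/11.100=0.044 → t=0.314; u2·a0=0.5006·11.100=5.557; a1+a2=2.886 < 5.557 ≤ a1+…+a3=10.194 → R3 fires; A=4 Z=5 B=6 C=7
Draw 4: a1=1.582, a2=1.756, a3=6.090, a4=0.755, a0=10.183; τ=−ln(0.6965)/10.183=0.036 → t=0.350; u2·a0=0.8327·10.183=8.479; a1+a2=3.338 < 8.479 ≤ a1+…+a3=9.428 → R3 fires; A=4 Z=4 B=6 C=9
Draw 5: a1=2.034, a2=1.756, a3=4.872, a4=0.604, a0=9.266; τ=−ln(0.9703)/9.266=0.003 → t=0.353; u2·a0=0.7754·9.266=7.185; a1+a2=3.790 < 7.185 ≤ a1+…+a3=8.662 → R3 fires; A=4 Z=3 B=6 C=11
Draw 6: a1=2.486, a2=1.756, a3=3.654, a4=0.453, a0=8.349; τ=−ln(0.0109)/8.349=0.541 → t=0.894; u2·a0=0.7695·8.349=6.425; a1+a2=4.242 < 6.425 ≤ a1+…+a3=7.896 → R3 fires; A=4 Z=2 B=6 C=13
Draw 7: a1=2.938, a2=1.756, a3=2.436, a4=0.302, a0=7.432; τ=−ln(0.2792)/7.432=0.172 → t=1.066 > T=0.9: stop.
Read off C at T=0.9: 13

C at T = 13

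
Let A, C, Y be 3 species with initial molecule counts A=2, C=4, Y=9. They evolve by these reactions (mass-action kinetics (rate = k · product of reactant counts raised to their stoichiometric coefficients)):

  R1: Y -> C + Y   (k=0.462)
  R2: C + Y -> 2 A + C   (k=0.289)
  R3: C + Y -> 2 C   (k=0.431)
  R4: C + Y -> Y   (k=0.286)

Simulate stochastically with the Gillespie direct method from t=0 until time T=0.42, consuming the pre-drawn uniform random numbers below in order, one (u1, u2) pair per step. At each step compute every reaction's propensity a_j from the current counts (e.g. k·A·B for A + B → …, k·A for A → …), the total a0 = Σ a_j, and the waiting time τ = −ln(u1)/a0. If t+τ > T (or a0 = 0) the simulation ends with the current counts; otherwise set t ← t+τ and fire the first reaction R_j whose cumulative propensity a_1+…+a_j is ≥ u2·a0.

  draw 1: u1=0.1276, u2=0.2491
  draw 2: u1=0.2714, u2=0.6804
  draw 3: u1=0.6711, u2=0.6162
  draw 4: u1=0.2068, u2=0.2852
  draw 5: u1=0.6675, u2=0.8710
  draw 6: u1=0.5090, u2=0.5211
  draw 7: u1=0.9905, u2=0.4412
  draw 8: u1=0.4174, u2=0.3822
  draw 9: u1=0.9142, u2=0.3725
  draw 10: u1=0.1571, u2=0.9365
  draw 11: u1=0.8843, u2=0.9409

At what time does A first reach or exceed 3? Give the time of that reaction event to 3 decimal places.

Threshold first reached at t = 0.051

t=0.000: A=2 C=4 Y=9
Draw 1: a1=4.158, a2=10.404, a3=15.516, a4=10.296, a0=40.374; τ=−ln(0.1276)/40.374=0.051 → t=0.051; u2·a0=0.2491·40.374=10.057; a1=4.158 < 10.057 ≤ a1+a2=14.562 → R2 fires; A=4 C=4 Y=8
Draw 2: a1=3.696, a2=9.248, a3=13.792, a4=9.152, a0=35.888; τ=−ln(0.2714)/35.888=0.036 → t=0.087; u2·a0=0.6804·35.888=24.418; a1+a2=12.944 < 24.418 ≤ a1+…+a3=26.736 → R3 fires; A=4 C=5 Y=7
Draw 3: a1=3.234, a2=10.115, a3=15.085, a4=10.010, a0=38.444; τ=−ln(0.6711)/38.444=0.010 → t=0.098; u2·a0=0.6162·38.444=23.689; a1+a2=13.349 < 23.689 ≤ a1+…+a3=28.434 → R3 fires; A=4 C=6 Y=6
Draw 4: a1=2.772, a2=10.404, a3=15.516, a4=10.296, a0=38.988; τ=−ln(0.2068)/38.988=0.040 → t=0.138; u2·a0=0.2852·38.988=11.119; a1=2.772 < 11.119 ≤ a1+a2=13.176 → R2 fires; A=6 C=6 Y=5
Draw 5: a1=2.310, a2=8.670, a3=12.930, a4=8.580, a0=32.490; τ=−ln(0.6675)/32.490=0.012 → t=0.151; u2·a0=0.8710·32.490=28.299; a1+…+a3=23.910 < 28.299 ≤ a1+…+a4=32.490 → R4 fires; A=6 C=5 Y=5
Draw 6: a1=2.310, a2=7.225, a3=10.775, a4=7.150, a0=27.460; τ=−ln(0.5090)/27.460=0.025 → t=0.175; u2·a0=0.5211·27.460=14.309; a1+a2=9.535 < 14.309 ≤ a1+…+a3=20.310 → R3 fires; A=6 C=6 Y=4
Draw 7: a1=1.848, a2=6.936, a3=10.344, a4=6.864, a0=25.992; τ=−ln(0.9905)/25.992=0.000 → t=0.176; u2·a0=0.4412·25.992=11.468; a1+a2=8.784 < 11.468 ≤ a1+…+a3=19.128 → R3 fires; A=6 C=7 Y=3
Draw 8: a1=1.386, a2=6.069, a3=9.051, a4=6.006, a0=22.512; τ=−ln(0.4174)/22.512=0.039 → t=0.214; u2·a0=0.3822·22.512=8.604; a1+a2=7.455 < 8.604 ≤ a1+…+a3=16.506 → R3 fires; A=6 C=8 Y=2
Draw 9: a1=0.924, a2=4.624, a3=6.896, a4=4.576, a0=17.020; τ=−ln(0.9142)/17.020=0.005 → t=0.220; u2·a0=0.3725·17.020=6.340; a1+a2=5.548 < 6.340 ≤ a1+…+a3=12.444 → R3 fires; A=6 C=9 Y=1
Draw 10: a1=0.462, a2=2.601, a3=3.879, a4=2.574, a0=9.516; τ=−ln(0.1571)/9.516=0.195 → t=0.414; u2·a0=0.9365·9.516=8.912; a1+…+a3=6.942 < 8.912 ≤ a1+…+a4=9.516 → R4 fires; A=6 C=8 Y=1
Draw 11: a1=0.462, a2=2.312, a3=3.448, a4=2.288, a0=8.510; τ=−ln(0.8843)/8.510=0.014 → t=0.429 > T=0.42: stop.
A first becomes ≥ 3 when it reaches 4 at the event at t=0.051.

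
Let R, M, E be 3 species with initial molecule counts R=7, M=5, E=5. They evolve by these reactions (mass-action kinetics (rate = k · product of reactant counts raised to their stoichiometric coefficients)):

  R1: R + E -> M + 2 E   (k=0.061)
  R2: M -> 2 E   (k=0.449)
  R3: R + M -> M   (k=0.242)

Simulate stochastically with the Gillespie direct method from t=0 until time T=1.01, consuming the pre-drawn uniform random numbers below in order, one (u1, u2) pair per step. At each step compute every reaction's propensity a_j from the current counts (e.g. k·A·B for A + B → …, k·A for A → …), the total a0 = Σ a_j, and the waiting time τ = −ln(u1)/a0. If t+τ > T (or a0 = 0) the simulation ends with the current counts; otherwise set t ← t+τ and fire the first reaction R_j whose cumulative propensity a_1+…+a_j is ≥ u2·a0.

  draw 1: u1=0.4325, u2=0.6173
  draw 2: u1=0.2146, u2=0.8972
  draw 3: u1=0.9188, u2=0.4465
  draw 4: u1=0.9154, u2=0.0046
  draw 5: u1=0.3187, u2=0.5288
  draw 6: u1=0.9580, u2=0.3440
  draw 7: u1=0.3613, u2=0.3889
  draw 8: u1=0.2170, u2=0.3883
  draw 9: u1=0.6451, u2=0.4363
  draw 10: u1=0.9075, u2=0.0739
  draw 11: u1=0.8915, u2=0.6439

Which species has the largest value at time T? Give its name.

Dominant species at T: E

t=0.000: R=7 M=5 E=5
Draw 1: a1=2.135, a2=2.245, a3=8.470, a0=12.850; τ=−ln(0.4325)/12.850=0.065 → t=0.065; u2·a0=0.6173·12.850=7.932; a1+a2=4.380 < 7.932 ≤ a1+…+a3=12.850 → R3 fires; R=6 M=5 E=5
Draw 2: a1=1.830, a2=2.245, a3=7.260, a0=11.335; τ=−ln(0.2146)/11.335=0.136 → t=0.201; u2·a0=0.8972·11.335=10.170; a1+a2=4.075 < 10.170 ≤ a1+…+a3=11.335 → R3 fires; R=5 M=5 E=5
Draw 3: a1=1.525, a2=2.245, a3=6.050, a0=9.820; τ=−ln(0.9188)/9.820=0.009 → t=0.210; u2·a0=0.4465·9.820=4.385; a1+a2=3.770 < 4.385 ≤ a1+…+a3=9.820 → R3 fires; R=4 M=5 E=5
Draw 4: a1=1.220, a2=2.245, a3=4.840, a0=8.305; τ=−ln(0.9154)/8.305=0.011 → t=0.220; u2·a0=0.0046·8.305=0.038 ≤ a1=1.220 → R1 fires; R=3 M=6 E=6
Draw 5: a1=1.098, a2=2.694, a3=4.356, a0=8.148; τ=−ln(0.3187)/8.148=0.140 → t=0.361; u2·a0=0.5288·8.148=4.309; a1+a2=3.792 < 4.309 ≤ a1+…+a3=8.148 → R3 fires; R=2 M=6 E=6
Draw 6: a1=0.732, a2=2.694, a3=2.904, a0=6.330; τ=−ln(0.9580)/6.330=0.007 → t=0.367; u2·a0=0.3440·6.330=2.178; a1=0.732 < 2.178 ≤ a1+a2=3.426 → R2 fires; R=2 M=5 E=8
Draw 7: a1=0.976, a2=2.245, a3=2.420, a0=5.641; τ=−ln(0.3613)/5.641=0.180 → t=0.548; u2·a0=0.3889·5.641=2.194; a1=0.976 < 2.194 ≤ a1+a2=3.221 → R2 fires; R=2 M=4 E=10
Draw 8: a1=1.220, a2=1.796, a3=1.936, a0=4.952; τ=−ln(0.2170)/4.952=0.309 → t=0.856; u2·a0=0.3883·4.952=1.923; a1=1.220 < 1.923 ≤ a1+a2=3.016 → R2 fires; R=2 M=3 E=12
Draw 9: a1=1.464, a2=1.347, a3=1.452, a0=4.263; τ=−ln(0.6451)/4.263=0.103 → t=0.959; u2·a0=0.4363·4.263=1.860; a1=1.464 < 1.860 ≤ a1+a2=2.811 → R2 fires; R=2 M=2 E=14
Draw 10: a1=1.708, a2=0.898, a3=0.968, a0=3.574; τ=−ln(0.9075)/3.574=0.027 → t=0.986; u2·a0=0.0739·3.574=0.264 ≤ a1=1.708 → R1 fires; R=1 M=3 E=15
Draw 11: a1=0.915, a2=1.347, a3=0.726, a0=2.988; τ=−ln(0.8915)/2.988=0.038 → t=1.025 > T=1.01: stop.
At T=1.01: R=1 M=3 E=15; the largest is E.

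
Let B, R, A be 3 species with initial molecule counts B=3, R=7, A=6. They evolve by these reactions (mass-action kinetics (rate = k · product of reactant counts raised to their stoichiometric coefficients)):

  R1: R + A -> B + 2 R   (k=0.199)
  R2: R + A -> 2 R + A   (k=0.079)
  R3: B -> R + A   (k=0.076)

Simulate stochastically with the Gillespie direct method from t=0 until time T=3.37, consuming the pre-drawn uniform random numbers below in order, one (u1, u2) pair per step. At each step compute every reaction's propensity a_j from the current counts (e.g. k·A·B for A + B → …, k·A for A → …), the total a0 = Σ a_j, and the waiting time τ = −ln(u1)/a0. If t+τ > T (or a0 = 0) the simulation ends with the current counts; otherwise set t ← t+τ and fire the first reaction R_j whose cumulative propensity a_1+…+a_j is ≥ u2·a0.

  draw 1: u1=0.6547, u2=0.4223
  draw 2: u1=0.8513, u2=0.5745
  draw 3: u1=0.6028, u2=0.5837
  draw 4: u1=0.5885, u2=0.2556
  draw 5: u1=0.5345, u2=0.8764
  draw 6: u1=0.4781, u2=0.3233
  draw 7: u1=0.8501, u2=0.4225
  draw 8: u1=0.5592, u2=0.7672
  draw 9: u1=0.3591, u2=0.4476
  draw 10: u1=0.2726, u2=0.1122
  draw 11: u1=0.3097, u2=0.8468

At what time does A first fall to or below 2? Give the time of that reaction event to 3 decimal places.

t=0.000: B=3 R=7 A=6
Draw 1: a1=8.358, a2=3.318, a3=0.228, a0=11.904; τ=−ln(0.6547)/11.904=0.036 → t=0.036; u2·a0=0.4223·11.904=5.027 ≤ a1=8.358 → R1 fires; B=4 R=8 A=5
Draw 2: a1=7.960, a2=3.160, a3=0.304, a0=11.424; τ=−ln(0.8513)/11.424=0.014 → t=0.050; u2·a0=0.5745·11.424=6.563 ≤ a1=7.960 → R1 fires; B=5 R=9 A=4
Draw 3: a1=7.164, a2=2.844, a3=0.380, a0=10.388; τ=−ln(0.6028)/10.388=0.049 → t=0.098; u2·a0=0.5837·10.388=6.063 ≤ a1=7.164 → R1 fires; B=6 R=10 A=3
Draw 4: a1=5.970, a2=2.370, a3=0.456, a0=8.796; τ=−ln(0.5885)/8.796=0.060 → t=0.159; u2·a0=0.2556·8.796=2.248 ≤ a1=5.970 → R1 fires; B=7 R=11 A=2
Draw 5: a1=4.378, a2=1.738, a3=0.532, a0=6.648; τ=−ln(0.5345)/6.648=0.094 → t=0.253; u2·a0=0.8764·6.648=5.826; a1=4.378 < 5.826 ≤ a1+a2=6.116 → R2 fires; B=7 R=12 A=2
Draw 6: a1=4.776, a2=1.896, a3=0.532, a0=7.204; τ=−ln(0.4781)/7.204=0.102 → t=0.355; u2·a0=0.3233·7.204=2.329 ≤ a1=4.776 → R1 fires; B=8 R=13 A=1
Draw 7: a1=2.587, a2=1.027, a3=0.608, a0=4.222; τ=−ln(0.8501)/4.222=0.038 → t=0.394; u2·a0=0.4225·4.222=1.784 ≤ a1=2.587 → R1 fires; B=9 R=14 A=0
Draw 8: a1=0.000, a2=0.000, a3=0.684, a0=0.684; τ=−ln(0.5592)/0.684=0.850 → t=1.244; u2·a0=0.7672·0.684=0.525; a1+a2=0.000 < 0.525 ≤ a1+…+a3=0.684 → R3 fires; B=8 R=15 A=1
Draw 9: a1=2.985, a2=1.185, a3=0.608, a0=4.778; τ=−ln(0.3591)/4.778=0.214 → t=1.458; u2·a0=0.4476·4.778=2.139 ≤ a1=2.985 → R1 fires; B=9 R=16 A=0
Draw 10: a1=0.000, a2=0.000, a3=0.684, a0=0.684; τ=−ln(0.2726)/0.684=1.900 → t=3.358; u2·a0=0.1122·0.684=0.077; a1+a2=0.000 < 0.077 ≤ a1+…+a3=0.684 → R3 fires; B=8 R=17 A=1
Draw 11: a1=3.383, a2=1.343, a3=0.608, a0=5.334; τ=−ln(0.3097)/5.334=0.220 → t=3.578 > T=3.37: stop.
A first becomes ≤ 2 when it reaches 2 at the event at t=0.159.

Threshold first reached at t = 0.159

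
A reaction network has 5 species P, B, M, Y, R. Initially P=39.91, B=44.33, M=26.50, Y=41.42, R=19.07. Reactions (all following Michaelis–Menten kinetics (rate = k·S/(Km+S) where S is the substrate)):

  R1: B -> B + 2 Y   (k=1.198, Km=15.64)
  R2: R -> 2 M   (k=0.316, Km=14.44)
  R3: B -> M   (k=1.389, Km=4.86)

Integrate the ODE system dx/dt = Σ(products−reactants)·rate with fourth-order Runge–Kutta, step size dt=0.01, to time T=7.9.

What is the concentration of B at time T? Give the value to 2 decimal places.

B at T = 34.57

RK4 with dt=0.01: 790 steps to T=7.9. Trajectory (selected grid times):
t=0.00: P=39.91 B=44.33 M=26.50 Y=41.42 R=19.07
t=0.88: P=39.91 B=43.23 M=27.92 Y=42.97 R=18.91
t=1.76: P=39.91 B=42.13 M=29.33 Y=44.52 R=18.75
t=2.63: P=39.91 B=41.05 M=30.72 Y=46.03 R=18.60
t=3.51: P=39.91 B=39.96 M=32.12 Y=47.55 R=18.44
t=4.39: P=39.91 B=38.87 M=33.52 Y=49.06 R=18.29
t=5.27: P=39.91 B=37.79 M=34.92 Y=50.56 R=18.13
t=6.14: P=39.91 B=36.72 M=36.29 Y=52.03 R=17.98
t=7.02: P=39.91 B=35.64 M=37.68 Y=53.50 R=17.83
t=7.90: P=39.91 B=34.57 M=39.06 Y=54.96 R=17.67
Read off B at T=7.9: 34.57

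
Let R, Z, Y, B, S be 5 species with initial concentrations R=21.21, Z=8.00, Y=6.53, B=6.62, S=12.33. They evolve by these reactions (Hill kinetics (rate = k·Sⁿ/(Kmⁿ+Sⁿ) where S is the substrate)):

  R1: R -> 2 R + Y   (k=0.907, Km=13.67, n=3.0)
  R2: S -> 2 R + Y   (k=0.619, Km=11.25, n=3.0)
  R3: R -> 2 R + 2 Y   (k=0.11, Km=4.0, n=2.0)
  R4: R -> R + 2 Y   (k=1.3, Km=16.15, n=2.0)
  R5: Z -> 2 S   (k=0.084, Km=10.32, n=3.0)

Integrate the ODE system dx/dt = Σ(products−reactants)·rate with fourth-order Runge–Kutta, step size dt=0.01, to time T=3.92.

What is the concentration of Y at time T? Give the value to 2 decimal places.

Y at T = 18.70

RK4 with dt=0.01: 392 steps to T=3.92. Trajectory (selected grid times):
t=0.00: R=21.21 Z=8.00 Y=6.53 B=6.62 S=12.33
t=0.44: R=21.88 Z=7.99 Y=7.83 B=6.62 S=12.20
t=0.87: R=22.54 Z=7.98 Y=9.11 B=6.62 S=12.07
t=1.31: R=23.22 Z=7.97 Y=10.45 B=6.62 S=11.95
t=1.74: R=23.88 Z=7.95 Y=11.77 B=6.62 S=11.83
t=2.18: R=24.55 Z=7.94 Y=13.14 B=6.62 S=11.70
t=2.61: R=25.21 Z=7.93 Y=14.50 B=6.62 S=11.59
t=3.05: R=25.89 Z=7.92 Y=15.90 B=6.62 S=11.47
t=3.48: R=26.55 Z=7.91 Y=17.28 B=6.62 S=11.36
t=3.92: R=27.22 Z=7.90 Y=18.70 B=6.62 S=11.24
Read off Y at T=3.92: 18.70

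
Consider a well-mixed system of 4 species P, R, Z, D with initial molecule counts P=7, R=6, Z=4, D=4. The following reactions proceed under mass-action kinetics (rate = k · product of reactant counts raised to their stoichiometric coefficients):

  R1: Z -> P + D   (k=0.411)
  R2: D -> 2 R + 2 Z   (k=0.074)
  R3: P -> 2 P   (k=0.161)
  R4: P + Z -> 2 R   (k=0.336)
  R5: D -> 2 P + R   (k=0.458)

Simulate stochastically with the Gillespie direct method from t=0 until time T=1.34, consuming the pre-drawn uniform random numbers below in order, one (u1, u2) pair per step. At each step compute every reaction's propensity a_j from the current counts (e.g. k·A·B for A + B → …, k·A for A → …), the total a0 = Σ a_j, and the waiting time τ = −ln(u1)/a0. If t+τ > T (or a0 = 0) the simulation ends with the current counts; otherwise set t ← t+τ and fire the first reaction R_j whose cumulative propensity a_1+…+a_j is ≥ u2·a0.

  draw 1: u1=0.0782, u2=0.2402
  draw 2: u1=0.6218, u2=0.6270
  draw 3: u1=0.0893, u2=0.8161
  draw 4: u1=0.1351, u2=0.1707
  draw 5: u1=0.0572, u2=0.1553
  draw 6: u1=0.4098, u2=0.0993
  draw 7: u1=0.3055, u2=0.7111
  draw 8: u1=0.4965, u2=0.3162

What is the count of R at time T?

t=0.000: P=7 R=6 Z=4 D=4
Draw 1: a1=1.644, a2=0.296, a3=1.127, a4=9.408, a5=1.832, a0=14.307; τ=−ln(0.0782)/14.307=0.178 → t=0.178; u2·a0=0.2402·14.307=3.437; a1+…+a3=3.067 < 3.437 ≤ a1+…+a4=12.475 → R4 fires; P=6 R=8 Z=3 D=4
Draw 2: a1=1.233, a2=0.296, a3=0.966, a4=6.048, a5=1.832, a0=10.375; τ=−ln(0.6218)/10.375=0.046 → t=0.224; u2·a0=0.6270·10.375=6.505; a1+…+a3=2.495 < 6.505 ≤ a1+…+a4=8.543 → R4 fires; P=5 R=10 Z=2 D=4
Draw 3: a1=0.822, a2=0.296, a3=0.805, a4=3.360, a5=1.832, a0=7.115; τ=−ln(0.0893)/7.115=0.340 → t=0.563; u2·a0=0.8161·7.115=5.807; a1+…+a4=5.283 < 5.807 ≤ a1+…+a5=7.115 → R5 fires; P=7 R=11 Z=2 D=3
Draw 4: a1=0.822, a2=0.222, a3=1.127, a4=4.704, a5=1.374, a0=8.249; τ=−ln(0.1351)/8.249=0.243 → t=0.806; u2·a0=0.1707·8.249=1.408; a1+a2=1.044 < 1.408 ≤ a1+…+a3=2.171 → R3 fires; P=8 R=11 Z=2 D=3
Draw 5: a1=0.822, a2=0.222, a3=1.288, a4=5.376, a5=1.374, a0=9.082; τ=−ln(0.0572)/9.082=0.315 → t=1.121; u2·a0=0.1553·9.082=1.410; a1+a2=1.044 < 1.410 ≤ a1+…+a3=2.332 → R3 fires; P=9 R=11 Z=2 D=3
Draw 6: a1=0.822, a2=0.222, a3=1.449, a4=6.048, a5=1.374, a0=9.915; τ=−ln(0.4098)/9.915=0.090 → t=1.211; u2·a0=0.0993·9.915=0.985; a1=0.822 < 0.985 ≤ a1+a2=1.044 → R2 fires; P=9 R=13 Z=4 D=2
Draw 7: a1=1.644, a2=0.148, a3=1.449, a4=12.096, a5=0.916, a0=16.253; τ=−ln(0.3055)/16.253=0.073 → t=1.284; u2·a0=0.7111·16.253=11.558; a1+…+a3=3.241 < 11.558 ≤ a1+…+a4=15.337 → R4 fires; P=8 R=15 Z=3 D=2
Draw 8: a1=1.233, a2=0.148, a3=1.288, a4=8.064, a5=0.916, a0=11.649; τ=−ln(0.4965)/11.649=0.060 → t=1.344 > T=1.34: stop.
Read off R at T=1.34: 15

R at T = 15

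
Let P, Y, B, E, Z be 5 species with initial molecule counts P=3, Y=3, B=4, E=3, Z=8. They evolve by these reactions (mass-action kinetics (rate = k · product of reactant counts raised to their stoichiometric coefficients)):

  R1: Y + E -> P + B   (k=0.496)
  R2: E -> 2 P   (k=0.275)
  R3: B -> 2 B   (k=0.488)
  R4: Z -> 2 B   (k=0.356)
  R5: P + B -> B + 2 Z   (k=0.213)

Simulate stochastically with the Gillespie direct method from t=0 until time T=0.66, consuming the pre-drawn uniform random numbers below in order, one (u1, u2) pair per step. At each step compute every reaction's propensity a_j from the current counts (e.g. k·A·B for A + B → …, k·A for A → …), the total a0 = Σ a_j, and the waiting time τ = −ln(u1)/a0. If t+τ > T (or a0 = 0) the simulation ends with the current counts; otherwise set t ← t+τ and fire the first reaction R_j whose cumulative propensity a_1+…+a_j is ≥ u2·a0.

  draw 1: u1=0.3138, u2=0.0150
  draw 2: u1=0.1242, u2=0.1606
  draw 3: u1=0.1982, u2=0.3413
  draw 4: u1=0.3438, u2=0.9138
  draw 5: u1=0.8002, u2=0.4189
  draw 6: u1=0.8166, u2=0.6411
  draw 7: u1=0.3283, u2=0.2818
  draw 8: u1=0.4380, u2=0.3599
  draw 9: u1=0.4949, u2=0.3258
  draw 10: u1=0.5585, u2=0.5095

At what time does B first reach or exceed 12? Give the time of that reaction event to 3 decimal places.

Threshold first reached at t = 0.605

t=0.000: P=3 Y=3 B=4 E=3 Z=8
Draw 1: a1=4.464, a2=0.825, a3=1.952, a4=2.848, a5=2.556, a0=12.645; τ=−ln(0.3138)/12.645=0.092 → t=0.092; u2·a0=0.0150·12.645=0.190 ≤ a1=4.464 → R1 fires; P=4 Y=2 B=5 E=2 Z=8
Draw 2: a1=1.984, a2=0.550, a3=2.440, a4=2.848, a5=4.260, a0=12.082; τ=−ln(0.1242)/12.082=0.173 → t=0.264; u2·a0=0.1606·12.082=1.940 ≤ a1=1.984 → R1 fires; P=5 Y=1 B=6 E=1 Z=8
Draw 3: a1=0.496, a2=0.275, a3=2.928, a4=2.848, a5=6.390, a0=12.937; τ=−ln(0.1982)/12.937=0.125 → t=0.389; u2·a0=0.3413·12.937=4.415; a1+…+a3=3.699 < 4.415 ≤ a1+…+a4=6.547 → R4 fires; P=5 Y=1 B=8 E=1 Z=7
Draw 4: a1=0.496, a2=0.275, a3=3.904, a4=2.492, a5=8.520, a0=15.687; τ=−ln(0.3438)/15.687=0.068 → t=0.457; u2·a0=0.9138·15.687=14.335; a1+…+a4=7.167 < 14.335 ≤ a1+…+a5=15.687 → R5 fires; P=4 Y=1 B=8 E=1 Z=9
Draw 5: a1=0.496, a2=0.275, a3=3.904, a4=3.204, a5=6.816, a0=14.695; τ=−ln(0.8002)/14.695=0.015 → t=0.473; u2·a0=0.4189·14.695=6.156; a1+…+a3=4.675 < 6.156 ≤ a1+…+a4=7.879 → R4 fires; P=4 Y=1 B=10 E=1 Z=8
Draw 6: a1=0.496, a2=0.275, a3=4.880, a4=2.848, a5=8.520, a0=17.019; τ=−ln(0.8166)/17.019=0.012 → t=0.485; u2·a0=0.6411·17.019=10.911; a1+…+a4=8.499 < 10.911 ≤ a1+…+a5=17.019 → R5 fires; P=3 Y=1 B=10 E=1 Z=10
Draw 7: a1=0.496, a2=0.275, a3=4.880, a4=3.560, a5=6.390, a0=15.601; τ=−ln(0.3283)/15.601=0.071 → t=0.556; u2·a0=0.2818·15.601=4.396; a1+a2=0.771 < 4.396 ≤ a1+…+a3=5.651 → R3 fires; P=3 Y=1 B=11 E=1 Z=10
Draw 8: a1=0.496, a2=0.275, a3=5.368, a4=3.560, a5=7.029, a0=16.728; τ=−ln(0.4380)/16.728=0.049 → t=0.605; u2·a0=0.3599·16.728=6.020; a1+a2=0.771 < 6.020 ≤ a1+…+a3=6.139 → R3 fires; P=3 Y=1 B=12 E=1 Z=10
Draw 9: a1=0.496, a2=0.275, a3=5.856, a4=3.560, a5=7.668, a0=17.855; τ=−ln(0.4949)/17.855=0.039 → t=0.645; u2·a0=0.3258·17.855=5.817; a1+a2=0.771 < 5.817 ≤ a1+…+a3=6.627 → R3 fires; P=3 Y=1 B=13 E=1 Z=10
Draw 10: a1=0.496, a2=0.275, a3=6.344, a4=3.560, a5=8.307, a0=18.982; τ=−ln(0.5585)/18.982=0.031 → t=0.675 > T=0.66: stop.
B first becomes ≥ 12 when it reaches 12 at the event at t=0.605.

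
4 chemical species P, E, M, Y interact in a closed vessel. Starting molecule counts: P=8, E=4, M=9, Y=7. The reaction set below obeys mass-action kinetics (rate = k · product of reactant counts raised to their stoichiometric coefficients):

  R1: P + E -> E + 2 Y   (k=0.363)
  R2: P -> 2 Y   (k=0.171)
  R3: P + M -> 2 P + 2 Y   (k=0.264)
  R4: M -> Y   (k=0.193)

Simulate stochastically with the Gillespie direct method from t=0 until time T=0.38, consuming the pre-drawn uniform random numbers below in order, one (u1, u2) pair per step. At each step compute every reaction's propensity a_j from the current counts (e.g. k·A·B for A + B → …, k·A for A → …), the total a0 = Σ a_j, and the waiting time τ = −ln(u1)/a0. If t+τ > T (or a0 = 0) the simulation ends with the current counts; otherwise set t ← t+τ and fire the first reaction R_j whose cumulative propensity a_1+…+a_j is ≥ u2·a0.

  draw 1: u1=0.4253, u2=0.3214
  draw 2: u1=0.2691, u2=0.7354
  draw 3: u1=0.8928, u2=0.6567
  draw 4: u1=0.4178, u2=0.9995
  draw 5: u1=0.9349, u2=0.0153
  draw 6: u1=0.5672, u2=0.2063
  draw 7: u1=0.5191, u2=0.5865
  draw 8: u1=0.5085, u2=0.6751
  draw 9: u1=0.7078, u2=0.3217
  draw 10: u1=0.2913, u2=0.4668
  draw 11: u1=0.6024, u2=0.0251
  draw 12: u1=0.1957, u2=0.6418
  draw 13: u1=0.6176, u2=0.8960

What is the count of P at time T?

P at T = 7

t=0.000: P=8 E=4 M=9 Y=7
Draw 1: a1=11.616, a2=1.368, a3=19.008, a4=1.737, a0=33.729; τ=−ln(0.4253)/33.729=0.025 → t=0.025; u2·a0=0.3214·33.729=10.841 ≤ a1=11.616 → R1 fires; P=7 E=4 M=9 Y=9
Draw 2: a1=10.164, a2=1.197, a3=16.632, a4=1.737, a0=29.730; τ=−ln(0.2691)/29.730=0.044 → t=0.070; u2·a0=0.7354·29.730=21.863; a1+a2=11.361 < 21.863 ≤ a1+…+a3=27.993 → R3 fires; P=8 E=4 M=8 Y=11
Draw 3: a1=11.616, a2=1.368, a3=16.896, a4=1.544, a0=31.424; τ=−ln(0.8928)/31.424=0.004 → t=0.073; u2·a0=0.6567·31.424=20.636; a1+a2=12.984 < 20.636 ≤ a1+…+a3=29.880 → R3 fires; P=9 E=4 M=7 Y=13
Draw 4: a1=13.068, a2=1.539, a3=16.632, a4=1.351, a0=32.590; τ=−ln(0.4178)/32.590=0.027 → t=0.100; u2·a0=0.9995·32.590=32.574; a1+…+a3=31.239 < 32.574 ≤ a1+…+a4=32.590 → R4 fires; P=9 E=4 M=6 Y=14
Draw 5: a1=13.068, a2=1.539, a3=14.256, a4=1.158, a0=30.021; τ=−ln(0.9349)/30.021=0.002 → t=0.102; u2·a0=0.0153·30.021=0.459 ≤ a1=13.068 → R1 fires; P=8 E=4 M=6 Y=16
Draw 6: a1=11.616, a2=1.368, a3=12.672, a4=1.158, a0=26.814; τ=−ln(0.5672)/26.814=0.021 → t=0.123; u2·a0=0.2063·26.814=5.532 ≤ a1=11.616 → R1 fires; P=7 E=4 M=6 Y=18
Draw 7: a1=10.164, a2=1.197, a3=11.088, a4=1.158, a0=23.607; τ=−ln(0.5191)/23.607=0.028 → t=0.151; u2·a0=0.5865·23.607=13.846; a1+a2=11.361 < 13.846 ≤ a1+…+a3=22.449 → R3 fires; P=8 E=4 M=5 Y=20
Draw 8: a1=11.616, a2=1.368, a3=10.560, a4=0.965, a0=24.509; τ=−ln(0.5085)/24.509=0.028 → t=0.179; u2·a0=0.6751·24.509=16.546; a1+a2=12.984 < 16.546 ≤ a1+…+a3=23.544 → R3 fires; P=9 E=4 M=4 Y=22
Draw 9: a1=13.068, a2=1.539, a3=9.504, a4=0.772, a0=24.883; τ=−ln(0.7078)/24.883=0.014 → t=0.193; u2·a0=0.3217·24.883=8.005 ≤ a1=13.068 → R1 fires; P=8 E=4 M=4 Y=24
Draw 10: a1=11.616, a2=1.368, a3=8.448, a4=0.772, a0=22.204; τ=−ln(0.2913)/22.204=0.056 → t=0.248; u2·a0=0.4668·22.204=10.365 ≤ a1=11.616 → R1 fires; P=7 E=4 M=4 Y=26
Draw 11: a1=10.164, a2=1.197, a3=7.392, a4=0.772, a0=19.525; τ=−ln(0.6024)/19.525=0.026 → t=0.274; u2·a0=0.0251·19.525=0.490 ≤ a1=10.164 → R1 fires; P=6 E=4 M=4 Y=28
Draw 12: a1=8.712, a2=1.026, a3=6.336, a4=0.772, a0=16.846; τ=−ln(0.1957)/16.846=0.097 → t=0.371; u2·a0=0.6418·16.846=10.812; a1+a2=9.738 < 10.812 ≤ a1+…+a3=16.074 → R3 fires; P=7 E=4 M=3 Y=30
Draw 13: a1=10.164, a2=1.197, a3=5.544, a4=0.579, a0=17.484; τ=−ln(0.6176)/17.484=0.028 → t=0.398 > T=0.38: stop.
Read off P at T=0.38: 7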